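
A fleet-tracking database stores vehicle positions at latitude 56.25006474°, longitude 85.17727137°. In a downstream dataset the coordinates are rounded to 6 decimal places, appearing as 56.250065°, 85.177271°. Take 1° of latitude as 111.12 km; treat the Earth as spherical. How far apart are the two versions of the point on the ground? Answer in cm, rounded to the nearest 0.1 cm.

The latitude changed by -0.00000026° and the longitude by +0.00000037°.
North–south shift: -0.00000026 × 111120 = -0.0288912 m.
E–W at 56.2501°: 0.00000037° × 111120 × cos 56.2501° = 0.00000037 × 111120 × 0.5556 ≈ 0.0228419 m.
Distance: √(0.0288912² + 0.0228419²) ≈ 0.0368301 m.
That is 0.0368301 m = 3.683 cm.

3.7 cm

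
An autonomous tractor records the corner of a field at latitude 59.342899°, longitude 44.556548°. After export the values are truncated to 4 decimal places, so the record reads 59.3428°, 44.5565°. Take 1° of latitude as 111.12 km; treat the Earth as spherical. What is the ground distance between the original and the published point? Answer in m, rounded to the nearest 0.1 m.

11.3 m

The latitude changed by +0.000099° and the longitude by +0.000048°.
North–south shift: 0.000099 × 111120 = 11.0009 m.
East–west at this latitude: 0.000048° × 111120 × cos 59.3428° ≈ 0.000048 × 56660.1 = 2.71969 m.
Combined displacement = (11.0009² + 2.71969²)^½ ≈ 11.3321 m.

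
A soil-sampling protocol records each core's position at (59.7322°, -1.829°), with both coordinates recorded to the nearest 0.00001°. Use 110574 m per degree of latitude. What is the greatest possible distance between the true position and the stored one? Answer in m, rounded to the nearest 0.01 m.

Rounding to 5 decimal places leaves each coordinate within ±5e-06° of the true value.
North–south component: 5e-06° × 110574 = 0.55287 m.
Longitude error → 5e-06 × 110574 × cos 59.7322° = 5e-06 × 110574 × 0.5040 ≈ 0.27867 m.
Combining orthogonally: (0.55287² + 0.27867²)^½ ≈ 0.61913 m.

0.62 m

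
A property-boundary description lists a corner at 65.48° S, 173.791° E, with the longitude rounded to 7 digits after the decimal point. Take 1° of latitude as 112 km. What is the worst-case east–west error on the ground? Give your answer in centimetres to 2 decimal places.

0.23 centimetres

Rounding to 7 decimal places leaves the longitude within ±5e-08° of the true value.
Parallels shrink by cos φ, so at 65.48° a degree of longitude is 112000 × 0.4150 ≈ 46481.2 m.
So at most 5e-08° × 46481.2 ≈ 0.00232406 m east–west.
That is 0.00232406 m = 0.23241 cm.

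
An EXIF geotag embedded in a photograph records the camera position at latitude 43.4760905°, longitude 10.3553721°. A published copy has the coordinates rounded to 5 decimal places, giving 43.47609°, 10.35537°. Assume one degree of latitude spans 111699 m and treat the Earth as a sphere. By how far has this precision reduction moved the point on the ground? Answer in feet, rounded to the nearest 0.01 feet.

The latitude changed by +0.0000005° and the longitude by +0.0000021°.
North–south shift: 0.0000005 × 111699 = 0.0558495 m.
E–W at 43.4761°: 0.0000021° × 111699 × cos 43.4761° = 0.0000021 × 111699 × 0.7257 ≈ 0.170217 m.
Distance: √(0.0558495² + 0.170217²) ≈ 0.179145 m.
Converting: 0.179145 m × 3.2808 ft/m ≈ 0.58775 ft.

0.59 feet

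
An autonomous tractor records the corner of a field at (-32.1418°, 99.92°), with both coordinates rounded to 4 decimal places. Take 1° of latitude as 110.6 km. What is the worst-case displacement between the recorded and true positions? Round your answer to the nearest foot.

24 feet

Rounding to 4 decimal places leaves each coordinate within ±5e-05° of the true value.
North–south component: 5e-05° × 110600 = 5.53 m.
Longitude error → 5e-05 × 110600 × cos 32.1418° = 5e-05 × 110600 × 0.8467 ≈ 4.68244 m.
Combining orthogonally: (5.53² + 4.68244²)^½ ≈ 7.24611 m.
Converting: 7.24611 m × 3.2808 ft/m ≈ 23.773 ft.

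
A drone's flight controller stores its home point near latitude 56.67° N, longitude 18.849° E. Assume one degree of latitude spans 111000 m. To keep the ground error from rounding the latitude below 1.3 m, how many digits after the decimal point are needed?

One degree of latitude covers 111000 m.
Rounding to N decimal places gives at most 0.5 × 10⁻ᴺ degrees of error, i.e. 0.5 × 10⁻ᴺ × 111000 m.
Setting 55500 × 10⁻ᴺ ≤ 1.3 gives 10ᴺ ≥ 4.269e+04, i.e. N ≥ 4.63.
So 5 decimal places suffice (0.555 m); 4 would allow up to 5.55 m.

5 decimal places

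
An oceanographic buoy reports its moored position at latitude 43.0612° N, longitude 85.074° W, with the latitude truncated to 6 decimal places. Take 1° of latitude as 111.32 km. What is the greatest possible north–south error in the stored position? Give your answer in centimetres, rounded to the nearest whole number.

Truncating at 6 decimal places can drop up to a full unit in the last place, so the latitude may be off by as much as 1e-06°.
Along the meridian that is 1e-06° × 111320 m/° = 0.11132 m.
That is 0.11132 m = 11.132 cm.

11 centimetres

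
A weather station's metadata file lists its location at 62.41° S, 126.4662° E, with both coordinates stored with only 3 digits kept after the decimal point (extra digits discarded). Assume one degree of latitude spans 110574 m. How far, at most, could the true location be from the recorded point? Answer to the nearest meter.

122 meters

Truncating at 3 decimal places can drop up to a full unit in the last place, so each coordinate may be off by as much as 0.001°.
Latitude error → 0.001 × 110574 = 110.574 m along the meridian.
Longitude error → 0.001 × 110574 × cos 62.41° = 0.001 × 110574 × 0.4631 ≈ 51.2114 m.
Worst case both components are at the extreme and orthogonal: √(110.574² + 51.2114²) ≈ 121.857 m.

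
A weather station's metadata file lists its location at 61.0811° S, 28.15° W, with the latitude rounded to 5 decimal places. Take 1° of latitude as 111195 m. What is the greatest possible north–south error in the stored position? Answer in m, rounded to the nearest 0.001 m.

0.556 m

Rounding to 5 decimal places leaves the latitude within ±5e-06° of the true value.
So the N–S error is at most 5e-06 × 111195 = 0.555975 m.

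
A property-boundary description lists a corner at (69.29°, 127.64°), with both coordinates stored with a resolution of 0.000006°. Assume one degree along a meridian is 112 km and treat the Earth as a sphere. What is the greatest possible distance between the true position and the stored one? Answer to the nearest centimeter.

With a 0.000006° grid the true value lies within half a step, ±0.000006°/2 = ±3e-06°, of the stored one.
Latitude error → 3e-06 × 112000 = 0.336 m along the meridian.
E–W at 69.29°: 3e-06° × 112000 × cos 69.29° = 3e-06 × 112000 × 0.3536 ≈ 0.118822 m.
Combining orthogonally: (0.336² + 0.118822²)^½ ≈ 0.356391 m.
That is 0.356391 m = 35.639 cm.

36 centimeters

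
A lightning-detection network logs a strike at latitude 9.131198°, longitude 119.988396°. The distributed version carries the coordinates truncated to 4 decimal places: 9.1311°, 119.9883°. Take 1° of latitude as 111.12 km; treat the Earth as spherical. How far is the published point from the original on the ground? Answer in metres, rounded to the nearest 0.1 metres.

The latitude changed by +0.000098° and the longitude by +0.000096°.
N–S: 0.000098° × 111120 m/° = 10.8898 m.
E–W at 9.1311°: 0.000096° × 111120 × cos 9.1311° = 0.000096 × 111120 × 0.9873 ≈ 10.5323 m.
Distance: √(10.8898² + 10.5323²) ≈ 15.1498 m.

15.1 metres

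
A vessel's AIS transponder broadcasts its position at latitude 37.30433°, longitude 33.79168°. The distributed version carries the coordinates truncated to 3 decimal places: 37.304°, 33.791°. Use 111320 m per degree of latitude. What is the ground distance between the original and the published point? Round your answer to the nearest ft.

231 ft

The latitude changed by +0.00033° and the longitude by +0.00068°.
N–S: 0.00033° × 111320 m/° = 36.7356 m.
E–W at 37.304°: 0.00068° × 111320 × cos 37.304° = 0.00068 × 111320 × 0.7954 ≈ 60.2122 m.
Hypotenuse of the two orthogonal shifts: √(36.7356² + 60.2122²) = 70.5338 m.
In feet: 70.5338 m ÷ 0.3048 ≈ 231.41 ft.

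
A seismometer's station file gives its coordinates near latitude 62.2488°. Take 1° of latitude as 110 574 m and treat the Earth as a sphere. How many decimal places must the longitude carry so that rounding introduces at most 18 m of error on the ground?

At 62.2488° one degree of longitude covers 110574 × cos 62.2488° ≈ 110574 × 0.4656 ≈ 51486.9 m.
With N decimal places the half-ulp bound is 0.5·10⁻ᴺ°, or 0.5·10⁻ᴺ × 51486.9 m on the ground.
Setting 25743.5 × 10⁻ᴺ ≤ 18 gives 10ᴺ ≥ 1430, i.e. N ≥ 3.16.
So 4 decimal places suffice (2.57 m); 3 would allow up to 25.7 m.

4 decimal places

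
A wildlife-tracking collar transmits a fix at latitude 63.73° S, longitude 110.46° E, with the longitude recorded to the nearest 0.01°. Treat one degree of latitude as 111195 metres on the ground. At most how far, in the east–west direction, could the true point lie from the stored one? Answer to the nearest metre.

246 metres

Rounding to 2 decimal places leaves the longitude within ±0.005° of the true value.
One degree of longitude at 63.73° is 111195 × cos 63.73° ≈ 111195 × 0.4426 = 49215.1 m.
East–west error: 0.005° × 49215.1 m/° ≈ 246.075 m.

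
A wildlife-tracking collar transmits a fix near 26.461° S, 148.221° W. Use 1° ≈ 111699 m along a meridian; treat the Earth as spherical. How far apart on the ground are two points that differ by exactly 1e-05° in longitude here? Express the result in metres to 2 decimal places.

1e-05° of longitude at 26.461° is 1e-05 × 111699 × cos 26.461° ≈ 1e-05 × 99997.2 = 0.999972 m.

1.00 metres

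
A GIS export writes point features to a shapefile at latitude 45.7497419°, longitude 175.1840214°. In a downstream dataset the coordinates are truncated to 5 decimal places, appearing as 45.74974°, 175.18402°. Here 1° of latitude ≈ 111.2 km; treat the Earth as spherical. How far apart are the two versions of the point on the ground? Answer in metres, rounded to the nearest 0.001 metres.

Δlat = 45.7497419 − 45.74974 = +0.0000019°; Δlon = 175.1840214 − 175.18402 = +0.0000014°.
N–S: 0.0000019° × 111200 m/° = 0.21128 m.
E–W at 45.7497°: 0.0000014° × 111200 × cos 45.7497° = 0.0000014 × 111200 × 0.6978 ≈ 0.108633 m.
Distance: √(0.21128² + 0.108633²) ≈ 0.237572 m.

0.238 metres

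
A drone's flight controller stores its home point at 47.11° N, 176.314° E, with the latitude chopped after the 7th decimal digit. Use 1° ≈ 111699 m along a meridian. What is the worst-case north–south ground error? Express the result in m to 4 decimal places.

0.0112 m

Truncating at 7 decimal places can drop up to a full unit in the last place, so the latitude may be off by as much as 1e-07°.
North–south distance: 1e-07° × 111699 m/° = 0.0111699 m.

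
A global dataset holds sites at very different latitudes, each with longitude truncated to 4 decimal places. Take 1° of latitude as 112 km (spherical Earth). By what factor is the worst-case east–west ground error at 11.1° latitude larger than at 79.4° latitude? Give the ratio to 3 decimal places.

Truncating at 4 decimal places can drop up to a full unit in the last place, so the longitude may be off by as much as 0.0001°.
Error at 11.1° = 0.0001° × 112000 × cos 11.1° ≈ 11.2 × 0.9813 = 10.99 m.
Error at 79.4° = 0.0001° × 112000 × cos 79.4° ≈ 11.2 × 0.1840 = 2.0603 m.
The ratio reduces to cos 11.1° / cos 79.4° = 0.9813/0.1840 ≈ 5.3345.

5.335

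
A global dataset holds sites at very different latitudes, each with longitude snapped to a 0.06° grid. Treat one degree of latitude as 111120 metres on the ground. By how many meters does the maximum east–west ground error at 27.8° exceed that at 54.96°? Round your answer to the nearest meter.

1035 meters

With a 0.06° grid the true value lies within half a step, ±0.06°/2 = ±0.03°, of the stored one.
At 27.8°: 0.03° × 111120 × cos 27.8° = 0.03 × 111120 × 0.8846 ≈ 2948.8 m.
Error at 54.96° = 0.03° × 111120 × cos 54.96° ≈ 3333.6 × 0.5741 = 1914 m.
So the lower-latitude error exceeds the higher by 2948.8 − 1914 = 1034.9 m.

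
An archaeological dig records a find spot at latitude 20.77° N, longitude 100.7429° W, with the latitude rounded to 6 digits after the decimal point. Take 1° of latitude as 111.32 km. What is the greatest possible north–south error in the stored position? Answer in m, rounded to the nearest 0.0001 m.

0.0557 m

Rounding to 6 decimal places leaves the latitude within ±5e-07° of the true value.
North–south distance: 5e-07° × 111320 m/° = 0.05566 m.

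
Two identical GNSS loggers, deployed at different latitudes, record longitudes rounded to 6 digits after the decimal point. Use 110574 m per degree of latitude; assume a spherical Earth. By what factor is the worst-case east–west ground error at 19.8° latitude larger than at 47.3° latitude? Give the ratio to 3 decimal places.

Rounding to 6 decimal places leaves the longitude within ±5e-07° of the true value.
At 19.8°: 5e-07° × 110574 × cos 19.8° = 5e-07 × 110574 × 0.9409 ≈ 0.052018 m.
At 47.3°: 5e-07° × 110574 × cos 47.3° = 5e-07 × 110574 × 0.6782 ≈ 0.037493 m.
The ratio reduces to cos 19.8° / cos 47.3° = 0.9409/0.6782 ≈ 1.3874.

1.387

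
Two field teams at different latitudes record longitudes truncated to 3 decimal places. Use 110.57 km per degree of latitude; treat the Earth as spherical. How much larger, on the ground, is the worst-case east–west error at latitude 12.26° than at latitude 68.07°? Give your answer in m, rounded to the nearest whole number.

67 m

Truncating at 3 decimal places can drop up to a full unit in the last place, so the longitude may be off by as much as 0.001°.
At 12.26°: 0.001° × 110570 × cos 12.26° = 0.001 × 110570 × 0.9772 ≈ 108.05 m.
At 68.07°: 0.001° × 110570 × cos 68.07° = 0.001 × 110570 × 0.3735 ≈ 41.295 m.
Difference: 108.05 − 41.295 = 66.753 m.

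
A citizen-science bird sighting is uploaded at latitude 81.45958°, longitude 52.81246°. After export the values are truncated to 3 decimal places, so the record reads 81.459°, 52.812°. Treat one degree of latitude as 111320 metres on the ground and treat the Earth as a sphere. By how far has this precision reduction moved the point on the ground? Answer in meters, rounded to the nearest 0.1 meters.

65.0 meters

The latitude changed by +0.00058° and the longitude by +0.00046°.
North–south shift: 0.00058 × 111320 = 64.5656 m.
East–west at this latitude: 0.00046° × 111320 × cos 81.459° ≈ 0.00046 × 16532.9 = 7.60514 m.
Distance: √(64.5656² + 7.60514²) ≈ 65.012 m.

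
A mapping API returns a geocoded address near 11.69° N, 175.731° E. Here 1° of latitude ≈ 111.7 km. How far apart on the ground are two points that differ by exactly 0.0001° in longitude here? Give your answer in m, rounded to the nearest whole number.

11 m

0.0001° of longitude at 11.69° is 0.0001 × 111700 × cos 11.69° ≈ 0.0001 × 109383 = 10.9383 m.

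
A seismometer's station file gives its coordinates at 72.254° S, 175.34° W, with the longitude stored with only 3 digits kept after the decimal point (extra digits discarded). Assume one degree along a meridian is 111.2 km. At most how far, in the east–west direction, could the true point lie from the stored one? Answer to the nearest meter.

34 meters

Truncating at 3 decimal places can drop up to a full unit in the last place, so the longitude may be off by as much as 0.001°.
Parallels shrink by cos φ, so at 72.254° a degree of longitude is 111200 × 0.3048 ≈ 33893.5 m.
East–west error: 0.001° × 33893.5 m/° ≈ 33.8935 m.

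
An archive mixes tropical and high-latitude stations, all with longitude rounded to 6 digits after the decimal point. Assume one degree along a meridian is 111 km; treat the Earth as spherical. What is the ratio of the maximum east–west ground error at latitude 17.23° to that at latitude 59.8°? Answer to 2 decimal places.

Rounding to 6 decimal places leaves the longitude within ±5e-07° of the true value.
Error at 17.23° = 5e-07° × 111000 × cos 17.23° ≈ 0.0555 × 0.9551 = 0.053009 m.
Error at 59.8° = 5e-07° × 111000 × cos 59.8° ≈ 0.0555 × 0.5030 = 0.027918 m.
Ratio: 0.053009 / 0.027918 = cos 17.23° / cos 59.8° ≈ 1.8988.

1.90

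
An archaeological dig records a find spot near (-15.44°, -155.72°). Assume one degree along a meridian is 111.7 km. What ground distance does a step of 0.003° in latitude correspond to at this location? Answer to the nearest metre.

335 metres

Along a meridian 0.003° is 0.003 × 111700 = 335.1 m.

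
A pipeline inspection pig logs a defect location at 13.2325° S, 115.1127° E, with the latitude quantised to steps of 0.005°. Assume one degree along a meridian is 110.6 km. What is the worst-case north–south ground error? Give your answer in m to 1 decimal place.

276.5 m

With a 0.005° grid the true value lies within half a step, ±0.005°/2 = ±0.0025°, of the stored one.
North–south distance: 0.0025° × 110600 m/° = 276.5 m.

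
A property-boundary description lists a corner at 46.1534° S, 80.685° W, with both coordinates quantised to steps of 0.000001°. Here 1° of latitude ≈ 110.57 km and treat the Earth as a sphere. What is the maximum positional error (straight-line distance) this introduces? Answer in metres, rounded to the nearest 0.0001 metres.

0.0673 metres

With a 0.000001° grid the true value lies within half a step, ±0.000001°/2 = ±5e-07°, of the stored one.
Latitude error → 5e-07 × 110570 = 0.055285 m along the meridian.
East–west component at 46.1534°: 5e-07° × 110570 × cos 46.1534° ≈ 5e-07 × 76595.2 ≈ 0.0382976 m.
Worst case both components are at the extreme and orthogonal: √(0.055285² + 0.0382976²) ≈ 0.0672543 m.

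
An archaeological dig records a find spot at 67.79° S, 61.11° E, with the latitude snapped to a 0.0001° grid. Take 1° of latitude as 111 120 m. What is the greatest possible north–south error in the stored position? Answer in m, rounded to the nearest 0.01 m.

With a 0.0001° grid the true value lies within half a step, ±0.0001°/2 = ±5e-05°, of the stored one.
So the N–S error is at most 5e-05 × 111120 = 5.556 m.

5.56 m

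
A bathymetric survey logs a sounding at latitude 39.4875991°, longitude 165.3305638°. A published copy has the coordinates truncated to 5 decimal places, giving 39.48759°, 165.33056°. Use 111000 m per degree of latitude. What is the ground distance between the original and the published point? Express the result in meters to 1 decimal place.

1.1 meters

The latitude changed by +0.0000091° and the longitude by +0.0000038°.
North–south shift: 0.0000091 × 111000 = 1.0101 m.
East–west at this latitude: 0.0000038° × 111000 × cos 39.4876° ≈ 0.0000038 × 85665.6 = 0.325529 m.
Hypotenuse of the two orthogonal shifts: √(1.0101² + 0.325529²) = 1.06126 m.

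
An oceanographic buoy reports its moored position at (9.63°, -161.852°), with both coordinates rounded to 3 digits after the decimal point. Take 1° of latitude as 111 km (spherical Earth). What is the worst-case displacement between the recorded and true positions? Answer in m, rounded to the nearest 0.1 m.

77.9 m

Rounding to 3 decimal places leaves each coordinate within ±0.0005° of the true value.
North–south component: 0.0005° × 111000 = 55.5 m.
E–W at 9.63°: 0.0005° × 111000 × cos 9.63° = 0.0005 × 111000 × 0.9859 ≈ 54.7179 m.
Worst case both components are at the extreme and orthogonal: √(55.5² + 54.7179²) ≈ 77.9378 m.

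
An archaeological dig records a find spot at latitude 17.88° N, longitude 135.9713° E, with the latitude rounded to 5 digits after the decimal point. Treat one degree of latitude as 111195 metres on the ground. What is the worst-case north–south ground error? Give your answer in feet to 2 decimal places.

Rounding to 5 decimal places leaves the latitude within ±5e-06° of the true value.
North–south distance: 5e-06° × 111195 m/° = 0.555975 m.
In feet: 0.555975 m ÷ 0.3048 ≈ 1.8241 ft.

1.82 feet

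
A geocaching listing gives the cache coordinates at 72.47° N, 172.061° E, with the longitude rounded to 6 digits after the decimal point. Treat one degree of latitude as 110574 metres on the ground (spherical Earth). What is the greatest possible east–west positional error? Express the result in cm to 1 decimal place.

1.7 cm

Rounding to 6 decimal places leaves the longitude within ±5e-07° of the true value.
One degree of longitude at 72.47° is 110574 × cos 72.47° ≈ 110574 × 0.3012 = 33305.5 m.
East–west error: 5e-07° × 33305.5 m/° ≈ 0.0166527 m.
That is 0.0166527 m = 1.6653 cm.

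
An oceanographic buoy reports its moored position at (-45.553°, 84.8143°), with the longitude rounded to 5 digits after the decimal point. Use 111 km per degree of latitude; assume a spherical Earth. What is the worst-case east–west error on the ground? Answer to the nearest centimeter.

39 centimeters

Rounding to 5 decimal places leaves the longitude within ±5e-06° of the true value.
Parallels shrink by cos φ, so at 45.553° a degree of longitude is 111000 × 0.7002 ≈ 77727.7 m.
East–west error: 5e-06° × 77727.7 m/° ≈ 0.388638 m.
That is 0.388638 m = 38.864 cm.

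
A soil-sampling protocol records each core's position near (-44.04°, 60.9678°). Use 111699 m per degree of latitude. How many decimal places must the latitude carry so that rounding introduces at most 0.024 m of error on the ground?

One degree of latitude covers 111699 m.
With N decimal places the half-ulp bound is 0.5·10⁻ᴺ°, or 0.5·10⁻ᴺ × 111699 m on the ground.
Setting 55849.5 × 10⁻ᴺ ≤ 0.024 gives 10ᴺ ≥ 2.327e+06, i.e. N ≥ 6.37.
N = 6 would give 0.0558 m (too coarse); N = 7 gives 0.00558 m ≤ 0.024 m.

7 decimal places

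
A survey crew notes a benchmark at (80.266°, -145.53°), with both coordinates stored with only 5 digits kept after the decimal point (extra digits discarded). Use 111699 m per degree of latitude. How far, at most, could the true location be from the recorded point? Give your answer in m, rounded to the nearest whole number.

1 m

Truncating at 5 decimal places can drop up to a full unit in the last place, so each coordinate may be off by as much as 1e-05°.
N–S: 1e-05° × 111699 m/° = 1.11699 m.
East–west component at 80.266°: 1e-05° × 111699 × cos 80.266° ≈ 1e-05 × 18885.4 ≈ 0.188854 m.
Worst case both components are at the extreme and orthogonal: √(1.11699² + 0.188854²) ≈ 1.13284 m.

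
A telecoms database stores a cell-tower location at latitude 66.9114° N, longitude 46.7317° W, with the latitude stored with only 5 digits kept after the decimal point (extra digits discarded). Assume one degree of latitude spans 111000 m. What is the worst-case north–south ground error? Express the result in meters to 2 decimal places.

1.11 meters

Truncating at 5 decimal places can drop up to a full unit in the last place, so the latitude may be off by as much as 1e-05°.
North–south distance: 1e-05° × 111000 m/° = 1.11 m.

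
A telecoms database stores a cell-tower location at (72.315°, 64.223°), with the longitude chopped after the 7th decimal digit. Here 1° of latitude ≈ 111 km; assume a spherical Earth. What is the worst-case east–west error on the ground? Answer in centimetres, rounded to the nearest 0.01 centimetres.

0.34 centimetres

Truncating at 7 decimal places can drop up to a full unit in the last place, so the longitude may be off by as much as 1e-07°.
Parallels shrink by cos φ, so at 72.315° a degree of longitude is 111000 × 0.3038 ≈ 33720 m.
Maximum E–W displacement: 1e-07 × 33720 = 0.003372 m.
That is 0.003372 m = 0.3372 cm.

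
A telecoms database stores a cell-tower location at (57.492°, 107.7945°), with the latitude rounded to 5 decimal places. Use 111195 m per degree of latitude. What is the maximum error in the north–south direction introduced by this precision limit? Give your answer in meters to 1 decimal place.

Rounding to 5 decimal places leaves the latitude within ±5e-06° of the true value.
North–south distance: 5e-06° × 111195 m/° = 0.555975 m.

0.6 meters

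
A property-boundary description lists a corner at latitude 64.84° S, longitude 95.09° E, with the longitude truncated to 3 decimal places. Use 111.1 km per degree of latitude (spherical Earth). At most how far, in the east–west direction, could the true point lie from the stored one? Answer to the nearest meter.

Truncating at 3 decimal places can drop up to a full unit in the last place, so the longitude may be off by as much as 0.001°.
At latitude 64.84° a degree of longitude spans 111100 m × cos 64.84° = 111100 × 0.4251 ≈ 47233.9 m.
East–west error: 0.001° × 47233.9 m/° ≈ 47.2339 m.

47 meters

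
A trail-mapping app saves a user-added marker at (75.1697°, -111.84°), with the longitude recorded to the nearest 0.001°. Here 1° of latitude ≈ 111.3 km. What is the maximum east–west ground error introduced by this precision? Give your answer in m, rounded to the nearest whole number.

Rounding to 3 decimal places leaves the longitude within ±0.0005° of the true value.
At latitude 75.1697° a degree of longitude spans 111300 m × cos 75.1697° = 111300 × 0.2560 ≈ 28488 m.
East–west error: 0.0005° × 28488 m/° ≈ 14.244 m.

14 m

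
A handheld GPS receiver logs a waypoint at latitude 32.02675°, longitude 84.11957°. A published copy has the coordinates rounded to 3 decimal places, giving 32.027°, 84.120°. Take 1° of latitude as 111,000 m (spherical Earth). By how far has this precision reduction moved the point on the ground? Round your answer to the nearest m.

Δlat = 32.02675 − 32.027 = -0.00025°; Δlon = 84.11957 − 84.120 = -0.00043°.
N–S: -0.00025° × 111000 m/° = -27.75 m.
E–W at 32.027°: -0.00043° × 111000 × cos 32.027° = -0.00043 × 111000 × 0.8478 ≈ -40.4654 m.
Combined displacement = (27.75² + 40.4654²)^½ ≈ 49.0664 m.

49 m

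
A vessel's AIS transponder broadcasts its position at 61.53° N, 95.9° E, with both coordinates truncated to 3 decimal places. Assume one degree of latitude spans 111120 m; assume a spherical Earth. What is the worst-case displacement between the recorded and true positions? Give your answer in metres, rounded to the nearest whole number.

123 metres

Truncating at 3 decimal places can drop up to a full unit in the last place, so each coordinate may be off by as much as 0.001°.
North–south component: 0.001° × 111120 = 111.12 m.
East–west component at 61.53°: 0.001° × 111120 × cos 61.53° ≈ 0.001 × 52970.7 ≈ 52.9707 m.
Worst case both components are at the extreme and orthogonal: √(111.12² + 52.9707²) ≈ 123.1 m.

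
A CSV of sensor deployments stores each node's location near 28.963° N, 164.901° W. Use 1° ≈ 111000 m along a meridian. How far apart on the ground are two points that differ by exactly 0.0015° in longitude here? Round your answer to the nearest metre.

146 metres

At 28.963° a degree of longitude is 111000 × cos 28.963° ≈ 97117.5 m, so 0.0015° corresponds to 145.676 m.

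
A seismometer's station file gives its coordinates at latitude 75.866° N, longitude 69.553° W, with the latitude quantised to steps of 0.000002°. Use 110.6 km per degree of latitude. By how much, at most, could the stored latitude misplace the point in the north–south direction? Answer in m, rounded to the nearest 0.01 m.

0.11 m

With a 0.000002° grid the true value lies within half a step, ±0.000002°/2 = ±1e-06°, of the stored one.
North–south distance: 1e-06° × 110600 m/° = 0.1106 m.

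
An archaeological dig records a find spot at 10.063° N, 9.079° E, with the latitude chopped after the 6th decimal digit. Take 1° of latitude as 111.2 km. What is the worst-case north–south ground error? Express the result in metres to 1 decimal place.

Truncating at 6 decimal places can drop up to a full unit in the last place, so the latitude may be off by as much as 1e-06°.
Along the meridian that is 1e-06° × 111200 m/° = 0.1112 m.

0.1 metres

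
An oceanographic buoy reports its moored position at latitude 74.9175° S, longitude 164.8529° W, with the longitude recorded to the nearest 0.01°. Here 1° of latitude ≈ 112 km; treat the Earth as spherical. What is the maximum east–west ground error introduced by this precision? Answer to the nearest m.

146 m

Rounding to 2 decimal places leaves the longitude within ±0.005° of the true value.
One degree of longitude at 74.9175° is 112000 × cos 74.9175° ≈ 112000 × 0.2602 = 29143.5 m.
Maximum E–W displacement: 0.005 × 29143.5 = 145.717 m.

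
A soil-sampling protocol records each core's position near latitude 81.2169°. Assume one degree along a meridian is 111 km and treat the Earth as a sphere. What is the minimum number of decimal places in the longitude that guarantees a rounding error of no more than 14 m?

At 81.2169° one degree of longitude covers 111000 × cos 81.2169° ≈ 111000 × 0.1527 ≈ 16949.1 m.
Rounding to N decimal places gives at most 0.5 × 10⁻ᴺ degrees of error, i.e. 0.5 × 10⁻ᴺ × 16949.1 m.
Setting 8474.54 × 10⁻ᴺ ≤ 14 gives 10ᴺ ≥ 605.3, i.e. N ≥ 2.78.
So 3 decimal places suffice (8.47 m); 2 would allow up to 84.7 m.

3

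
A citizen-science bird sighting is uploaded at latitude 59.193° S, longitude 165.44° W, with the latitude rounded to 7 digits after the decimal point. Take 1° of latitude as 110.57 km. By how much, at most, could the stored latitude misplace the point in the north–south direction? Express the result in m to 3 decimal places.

Rounding to 7 decimal places leaves the latitude within ±5e-08° of the true value.
So the N–S error is at most 5e-08 × 110570 = 0.0055285 m.

0.006 m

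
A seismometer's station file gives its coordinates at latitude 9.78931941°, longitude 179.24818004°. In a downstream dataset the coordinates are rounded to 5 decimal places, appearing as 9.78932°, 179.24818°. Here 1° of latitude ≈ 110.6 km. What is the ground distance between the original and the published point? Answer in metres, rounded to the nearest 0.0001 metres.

0.0654 metres

The latitude changed by -0.00000059° and the longitude by +0.00000004°.
North–south shift: -0.00000059 × 110600 = -0.065254 m.
E–W at 9.78932°: 0.00000004° × 110600 × cos 9.78932° = 0.00000004 × 110600 × 0.9854 ≈ 0.00435959 m.
Combined displacement = (0.065254² + 0.00435959²)^½ ≈ 0.0653995 m.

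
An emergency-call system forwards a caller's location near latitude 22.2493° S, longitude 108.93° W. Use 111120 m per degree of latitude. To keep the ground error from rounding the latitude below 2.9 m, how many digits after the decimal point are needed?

5

One degree of latitude covers 111120 m.
With N decimal places the half-ulp bound is 0.5·10⁻ᴺ°, or 0.5·10⁻ᴺ × 111120 m on the ground.
Need 0.5 × 111120 × 10⁻ᴺ ≤ 2.9 → 10⁻ᴺ ≤ 5.220e-05, so N ≥ 4.28.
At 4 places the error can reach 5.56 m, but 5 places keeps it to 0.556 m.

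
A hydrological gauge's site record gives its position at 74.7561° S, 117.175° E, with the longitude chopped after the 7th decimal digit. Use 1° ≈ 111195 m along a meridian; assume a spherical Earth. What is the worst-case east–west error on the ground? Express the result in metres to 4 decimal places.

0.0029 metres

Truncating at 7 decimal places can drop up to a full unit in the last place, so the longitude may be off by as much as 1e-07°.
Parallels shrink by cos φ, so at 74.7561° a degree of longitude is 111195 × 0.2629 ≈ 29236.3 m.
Maximum E–W displacement: 1e-07 × 29236.3 = 0.00292363 m.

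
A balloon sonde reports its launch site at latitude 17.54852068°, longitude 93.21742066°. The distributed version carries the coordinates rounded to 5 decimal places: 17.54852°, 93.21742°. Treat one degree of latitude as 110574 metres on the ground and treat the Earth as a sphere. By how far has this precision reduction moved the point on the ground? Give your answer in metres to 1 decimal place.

Δlat = 17.54852068 − 17.54852 = +0.00000068°; Δlon = 93.21742066 − 93.21742 = +0.00000066°.
North–south shift: 0.00000068 × 110574 = 0.0751903 m.
East–west at this latitude: 0.00000066° × 110574 × cos 17.5485° ≈ 0.00000066 × 105428 = 0.0695825 m.
Hypotenuse of the two orthogonal shifts: √(0.0751903² + 0.0695825²) = 0.102447 m.

0.1 metres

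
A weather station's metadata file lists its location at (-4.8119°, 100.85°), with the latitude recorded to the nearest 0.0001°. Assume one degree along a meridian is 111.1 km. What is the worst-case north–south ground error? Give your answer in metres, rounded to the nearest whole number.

Rounding to 4 decimal places leaves the latitude within ±5e-05° of the true value.
So the N–S error is at most 5e-05 × 111100 = 5.555 m.

6 metres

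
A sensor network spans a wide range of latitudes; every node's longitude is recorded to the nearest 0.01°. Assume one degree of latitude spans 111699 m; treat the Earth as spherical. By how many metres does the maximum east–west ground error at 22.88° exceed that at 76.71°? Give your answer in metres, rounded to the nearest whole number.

Rounding to 2 decimal places leaves the longitude within ±0.005° of the true value.
Error at 22.88° = 0.005° × 111699 × cos 22.88° ≈ 558.5 × 0.9213 = 514.55 m.
At 76.71°: 0.005° × 111699 × cos 76.71° = 0.005 × 111699 × 0.2299 ≈ 128.39 m.
Difference: 514.55 − 128.39 = 386.17 m.

386 metres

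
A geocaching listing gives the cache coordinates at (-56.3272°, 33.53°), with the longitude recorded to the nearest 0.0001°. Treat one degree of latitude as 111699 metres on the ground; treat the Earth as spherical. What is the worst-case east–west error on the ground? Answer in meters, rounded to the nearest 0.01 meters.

Rounding to 4 decimal places leaves the longitude within ±5e-05° of the true value.
Parallels shrink by cos φ, so at 56.3272° a degree of longitude is 111699 × 0.5544 ≈ 61931.4 m.
So at most 5e-05° × 61931.4 ≈ 3.09657 m east–west.

3.10 meters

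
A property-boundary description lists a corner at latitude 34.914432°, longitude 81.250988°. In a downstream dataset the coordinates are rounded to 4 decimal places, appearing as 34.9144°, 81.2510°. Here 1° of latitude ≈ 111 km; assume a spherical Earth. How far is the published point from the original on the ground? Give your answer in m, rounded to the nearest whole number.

Δlat = 34.914432 − 34.9144 = +0.000032°; Δlon = 81.250988 − 81.2510 = -0.000012°.
North–south shift: 0.000032 × 111000 = 3.552 m.
E–W at 34.9144°: -0.000012° × 111000 × cos 34.9144° = -0.000012 × 111000 × 0.8200 ≈ -1.09225 m.
Combined displacement = (3.552² + 1.09225²)^½ ≈ 3.71614 m.

4 m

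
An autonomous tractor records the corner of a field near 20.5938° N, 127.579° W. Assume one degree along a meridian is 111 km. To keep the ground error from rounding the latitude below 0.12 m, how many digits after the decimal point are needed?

One degree of latitude covers 111000 m.
With N decimal places the half-ulp bound is 0.5·10⁻ᴺ°, or 0.5·10⁻ᴺ × 111000 m on the ground.
Need 0.5 × 111000 × 10⁻ᴺ ≤ 0.12 → 10⁻ᴺ ≤ 2.162e-06, so N ≥ 5.67.
N = 5 would give 0.555 m (too coarse); N = 6 gives 0.0555 m ≤ 0.12 m.

6 decimal places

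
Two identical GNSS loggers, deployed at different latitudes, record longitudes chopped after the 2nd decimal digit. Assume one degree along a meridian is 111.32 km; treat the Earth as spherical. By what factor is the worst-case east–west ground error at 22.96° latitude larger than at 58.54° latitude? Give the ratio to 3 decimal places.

1.764

Truncating at 2 decimal places can drop up to a full unit in the last place, so the longitude may be off by as much as 0.01°.
Error at 22.96° = 0.01° × 111320 × cos 22.96° ≈ 1113.2 × 0.9208 = 1025 m.
At 58.54°: 0.01° × 111320 × cos 58.54° = 0.01 × 111320 × 0.5219 ≈ 580.98 m.
The ratio reduces to cos 22.96° / cos 58.54° = 0.9208/0.5219 ≈ 1.7643.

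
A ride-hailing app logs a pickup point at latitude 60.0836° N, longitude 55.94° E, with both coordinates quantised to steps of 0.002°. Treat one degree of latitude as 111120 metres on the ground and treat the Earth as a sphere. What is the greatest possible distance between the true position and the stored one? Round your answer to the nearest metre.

124 metres

With a 0.002° grid the true value lies within half a step, ±0.002°/2 = ±0.001°, of the stored one.
N–S: 0.001° × 111120 m/° = 111.12 m.
E–W at 60.0836°: 0.001° × 111120 × cos 60.0836° = 0.001 × 111120 × 0.4987 ≈ 55.4195 m.
Combining orthogonally: (111.12² + 55.4195²)^½ ≈ 124.173 m.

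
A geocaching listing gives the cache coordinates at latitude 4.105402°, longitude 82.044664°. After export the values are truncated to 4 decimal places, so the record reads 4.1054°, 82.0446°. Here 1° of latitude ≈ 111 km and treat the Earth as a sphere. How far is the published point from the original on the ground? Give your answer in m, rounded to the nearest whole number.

Δlat = 4.105402 − 4.1054 = +0.000002°; Δlon = 82.044664 − 82.0446 = +0.000064°.
North–south shift: 0.000002 × 111000 = 0.222 m.
E–W at 4.1054°: 0.000064° × 111000 × cos 4.1054° = 0.000064 × 111000 × 0.9974 ≈ 7.08577 m.
Combined displacement = (0.222² + 7.08577²)^½ ≈ 7.08925 m.

7 m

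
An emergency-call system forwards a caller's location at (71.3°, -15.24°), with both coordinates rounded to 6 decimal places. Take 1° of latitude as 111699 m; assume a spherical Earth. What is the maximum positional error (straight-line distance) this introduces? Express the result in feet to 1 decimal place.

0.2 feet

Rounding to 6 decimal places leaves each coordinate within ±5e-07° of the true value.
N–S: 5e-07° × 111699 m/° = 0.0558495 m.
East–west component at 71.3°: 5e-07° × 111699 × cos 71.3° ≈ 5e-07 × 35812.2 ≈ 0.0179061 m.
Combining orthogonally: (0.0558495² + 0.0179061²)^½ ≈ 0.0586498 m.
Converting: 0.0586498 m × 3.2808 ft/m ≈ 0.19242 ft.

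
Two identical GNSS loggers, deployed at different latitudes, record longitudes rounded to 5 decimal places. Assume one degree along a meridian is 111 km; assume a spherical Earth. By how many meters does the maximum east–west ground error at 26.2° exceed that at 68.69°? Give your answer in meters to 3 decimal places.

0.296 meters

Rounding to 5 decimal places leaves the longitude within ±5e-06° of the true value.
Error at 26.2° = 5e-06° × 111000 × cos 26.2° ≈ 0.555 × 0.8973 = 0.49798 m.
At 68.69°: 5e-06° × 111000 × cos 68.69° = 5e-06 × 111000 × 0.3634 ≈ 0.20169 m.
Difference: 0.49798 − 0.20169 = 0.29628 m.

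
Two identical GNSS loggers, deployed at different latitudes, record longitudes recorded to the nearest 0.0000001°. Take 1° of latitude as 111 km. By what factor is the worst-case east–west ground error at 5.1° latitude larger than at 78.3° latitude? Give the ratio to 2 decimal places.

Rounding to 7 decimal places leaves the longitude within ±5e-08° of the true value.
At 5.1°: 5e-08° × 111000 × cos 5.1° = 5e-08 × 111000 × 0.9960 ≈ 0.005528 m.
At 78.3°: 5e-08° × 111000 × cos 78.3° = 5e-08 × 111000 × 0.2028 ≈ 0.0011255 m.
The ratio reduces to cos 5.1° / cos 78.3° = 0.9960/0.2028 ≈ 4.9118.

4.91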